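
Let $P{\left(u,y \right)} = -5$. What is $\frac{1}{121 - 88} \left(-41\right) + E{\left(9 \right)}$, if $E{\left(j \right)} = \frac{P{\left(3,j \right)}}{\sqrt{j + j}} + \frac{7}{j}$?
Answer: $- \frac{46}{99} - \frac{5 \sqrt{2}}{6} \approx -1.6432$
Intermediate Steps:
$E{\left(j \right)} = \frac{7}{j} - \frac{5 \sqrt{2}}{2 \sqrt{j}}$ ($E{\left(j \right)} = - \frac{5}{\sqrt{j + j}} + \frac{7}{j} = - \frac{5}{\sqrt{2 j}} + \frac{7}{j} = - \frac{5}{\sqrt{2} \sqrt{j}} + \frac{7}{j} = - 5 \frac{\sqrt{2}}{2 \sqrt{j}} + \frac{7}{j} = - \frac{5 \sqrt{2}}{2 \sqrt{j}} + \frac{7}{j} = \frac{7}{j} - \frac{5 \sqrt{2}}{2 \sqrt{j}}$)
$\frac{1}{121 - 88} \left(-41\right) + E{\left(9 \right)} = \frac{1}{121 - 88} \left(-41\right) + \left(\frac{7}{9} - \frac{5 \sqrt{2}}{2 \cdot 3}\right) = \frac{1}{33} \left(-41\right) + \left(7 \cdot \frac{1}{9} - \frac{5}{2} \sqrt{2} \cdot \frac{1}{3}\right) = \frac{1}{33} \left(-41\right) + \left(\frac{7}{9} - \frac{5 \sqrt{2}}{6}\right) = - \frac{41}{33} + \left(\frac{7}{9} - \frac{5 \sqrt{2}}{6}\right) = - \frac{46}{99} - \frac{5 \sqrt{2}}{6}$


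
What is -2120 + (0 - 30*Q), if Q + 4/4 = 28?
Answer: -2930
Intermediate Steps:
Q = 27 (Q = -1 + 28 = 27)
-2120 + (0 - 30*Q) = -2120 + (0 - 30*27) = -2120 + (0 - 810) = -2120 - 810 = -2930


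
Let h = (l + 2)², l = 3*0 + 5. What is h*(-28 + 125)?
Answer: 4753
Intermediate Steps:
l = 5 (l = 0 + 5 = 5)
h = 49 (h = (5 + 2)² = 7² = 49)
h*(-28 + 125) = 49*(-28 + 125) = 49*97 = 4753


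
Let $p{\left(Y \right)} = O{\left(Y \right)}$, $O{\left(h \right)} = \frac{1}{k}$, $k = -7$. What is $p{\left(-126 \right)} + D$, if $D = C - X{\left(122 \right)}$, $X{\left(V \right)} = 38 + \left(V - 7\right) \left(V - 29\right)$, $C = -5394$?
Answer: $- \frac{112890}{7} \approx -16127.0$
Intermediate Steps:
$X{\left(V \right)} = 38 + \left(-29 + V\right) \left(-7 + V\right)$ ($X{\left(V \right)} = 38 + \left(-7 + V\right) \left(-29 + V\right) = 38 + \left(-29 + V\right) \left(-7 + V\right)$)
$D = -16127$ ($D = -5394 - \left(241 + 122^{2} - 4392\right) = -5394 - \left(241 + 14884 - 4392\right) = -5394 - 10733 = -16127$)
$O{\left(h \right)} = - \frac{1}{7}$ ($O{\left(h \right)} = \frac{1}{-7} = - \frac{1}{7}$)
$p{\left(Y \right)} = - \frac{1}{7}$
$p{\left(-126 \right)} + D = - \frac{1}{7} - 16127 = - \frac{112890}{7}$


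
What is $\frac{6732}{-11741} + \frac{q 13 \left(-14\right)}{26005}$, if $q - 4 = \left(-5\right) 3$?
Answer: $- \frac{21651454}{43617815} \approx -0.49639$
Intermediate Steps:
$q = -11$ ($q = 4 - 15 = -11$)
$\frac{6732}{-11741} + \frac{q 13 \left(-14\right)}{26005} = \frac{6732}{-11741} + \frac{\left(-11\right) 13 \left(-14\right)}{26005} = 6732 \left(- \frac{1}{11741}\right) + \left(-143\right) \left(-14\right) \frac{1}{26005} = - \frac{6732}{11741} + 2002 \cdot \frac{1}{26005} = - \frac{6732}{11741} + \frac{286}{3715} = - \frac{21651454}{43617815}$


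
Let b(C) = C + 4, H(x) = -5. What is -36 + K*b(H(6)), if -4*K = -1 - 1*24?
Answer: -169/4 ≈ -42.250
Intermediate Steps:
K = 25/4 (K = -(-1 - 1*24)/4 = -(-1 - 24)/4 = -¼*(-25) = 25/4 ≈ 6.2500)
b(C) = 4 + C
-36 + K*b(H(6)) = -36 + 25*(4 - 5)/4 = -36 + (25/4)*(-1) = -36 - 25/4 = -169/4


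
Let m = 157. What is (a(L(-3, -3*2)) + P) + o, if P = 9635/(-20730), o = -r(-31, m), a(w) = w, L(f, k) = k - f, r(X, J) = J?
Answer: -665287/4146 ≈ -160.46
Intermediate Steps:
o = -157 (o = -1*157 = -157)
P = -1927/4146 (P = 9635*(-1/20730) = -1927/4146 ≈ -0.46479)
(a(L(-3, -3*2)) + P) + o = ((-3*2 - 1*(-3)) - 1927/4146) - 157 = ((-6 + 3) - 1927/4146) - 157 = (-3 - 1927/4146) - 157 = -14365/4146 - 157 = -665287/4146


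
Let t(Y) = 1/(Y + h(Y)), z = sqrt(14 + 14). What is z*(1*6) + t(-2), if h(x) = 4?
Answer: 1/2 + 12*sqrt(7) ≈ 32.249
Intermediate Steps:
z = 2*sqrt(7) (z = sqrt(28) = 2*sqrt(7) ≈ 5.2915)
t(Y) = 1/(4 + Y) (t(Y) = 1/(Y + 4) = 1/(4 + Y))
z*(1*6) + t(-2) = (2*sqrt(7))*(1*6) + 1/(4 - 2) = (2*sqrt(7))*6 + 1/2 = 12*sqrt(7) + 1/2 = 1/2 + 12*sqrt(7)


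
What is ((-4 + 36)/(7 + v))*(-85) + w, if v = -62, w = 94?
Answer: 1578/11 ≈ 143.45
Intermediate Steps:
((-4 + 36)/(7 + v))*(-85) + w = ((-4 + 36)/(7 - 62))*(-85) + 94 = (32/(-55))*(-85) + 94 = (32*(-1/55))*(-85) + 94 = -32/55*(-85) + 94 = 544/11 + 94 = 1578/11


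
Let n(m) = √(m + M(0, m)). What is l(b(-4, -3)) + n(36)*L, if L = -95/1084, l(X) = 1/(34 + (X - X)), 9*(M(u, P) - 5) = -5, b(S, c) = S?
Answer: 1/34 - 95*√91/1626 ≈ -0.52793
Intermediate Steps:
M(u, P) = 40/9 (M(u, P) = 5 + (⅑)*(-5) = 5 - 5/9 = 40/9)
l(X) = 1/34 (l(X) = 1/(34 + 0) = 1/34)
L = -95/1084 (L = -95*1/1084 = -95/1084 ≈ -0.087638)
n(m) = √(40/9 + m) (n(m) = √(m + 40/9) = √(40/9 + m))
l(b(-4, -3)) + n(36)*L = 1/34 + (√(40 + 9*36)/3)*(-95/1084) = 1/34 + (√(40 + 324)/3)*(-95/1084) = 1/34 + (√364/3)*(-95/1084) = 1/34 + ((2*√91)/3)*(-95/1084) = 1/34 + (2*√91/3)*(-95/1084) = 1/34 - 95*√91/1626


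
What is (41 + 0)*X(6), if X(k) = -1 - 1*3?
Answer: -164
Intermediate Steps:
X(k) = -4 (X(k) = -1 - 3 = -4)
(41 + 0)*X(6) = (41 + 0)*(-4) = 41*(-4) = -164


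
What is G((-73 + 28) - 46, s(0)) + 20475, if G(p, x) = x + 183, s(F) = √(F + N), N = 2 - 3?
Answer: 20658 + I ≈ 20658.0 + 1.0*I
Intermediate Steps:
N = -1
s(F) = √(-1 + F) (s(F) = √(F - 1) = √(-1 + F))
G(p, x) = 183 + x
G((-73 + 28) - 46, s(0)) + 20475 = (183 + √(-1 + 0)) + 20475 = (183 + √(-1)) + 20475 = (183 + I) + 20475 = 20658 + I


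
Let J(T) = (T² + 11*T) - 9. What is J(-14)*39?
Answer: 1287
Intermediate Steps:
J(T) = -9 + T² + 11*T
J(-14)*39 = (-9 + (-14)² + 11*(-14))*39 = (-9 + 196 - 154)*39 = 33*39 = 1287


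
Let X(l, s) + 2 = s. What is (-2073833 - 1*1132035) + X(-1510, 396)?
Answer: -3205474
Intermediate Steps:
X(l, s) = -2 + s
(-2073833 - 1*1132035) + X(-1510, 396) = (-2073833 - 1*1132035) + (-2 + 396) = (-2073833 - 1132035) + 394 = -3205868 + 394 = -3205474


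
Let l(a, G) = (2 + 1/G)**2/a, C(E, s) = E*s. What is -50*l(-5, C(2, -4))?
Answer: 1125/32 ≈ 35.156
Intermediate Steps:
l(a, G) = (2 + 1/G)**2/a
-50*l(-5, C(2, -4)) = -50*(1 + 2*(2*(-4)))**2/((2*(-4))**2*(-5)) = -50*(-1)*(1 + 2*(-8))**2/((-8)**2*5) = -25*(-1)*(1 - 16)**2/(32*5) = -25*(-1)*(-15)**2/(32*5) = -25*(-1)*225/(32*5) = -50*(-45/64) = 1125/32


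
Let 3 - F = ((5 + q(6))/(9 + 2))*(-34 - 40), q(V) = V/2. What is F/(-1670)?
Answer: -125/3674 ≈ -0.034023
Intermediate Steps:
q(V) = V/2 (q(V) = V*(½) = V/2)
F = 625/11 (F = 3 - (5 + (½)*6)/(9 + 2)*(-34 - 40) = 3 - (5 + 3)/11*(-74) = 3 - 8*(1/11)*(-74) = 3 - 8*(-74)/11 = 3 - 1*(-592/11) = 3 + 592/11 = 625/11 ≈ 56.818)
F/(-1670) = (625/11)/(-1670) = (625/11)*(-1/1670) = -125/3674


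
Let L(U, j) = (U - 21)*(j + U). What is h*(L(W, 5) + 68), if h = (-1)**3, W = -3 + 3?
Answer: 37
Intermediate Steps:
W = 0
L(U, j) = (-21 + U)*(U + j)
h = -1
h*(L(W, 5) + 68) = -((0**2 - 21*0 - 21*5 + 0*5) + 68) = -((0 + 0 - 105 + 0) + 68) = -(-105 + 68) = -1*(-37) = 37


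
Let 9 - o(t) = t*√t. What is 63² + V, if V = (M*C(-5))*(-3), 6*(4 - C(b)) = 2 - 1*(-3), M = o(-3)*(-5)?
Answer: 8793/2 + 285*I*√3/2 ≈ 4396.5 + 246.82*I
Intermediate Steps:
o(t) = 9 - t^(3/2) (o(t) = 9 - t*√t = 9 - t^(3/2))
M = -45 - 15*I*√3 (M = (9 - (-3)^(3/2))*(-5) = (9 - (-3)*I*√3)*(-5) = (9 + 3*I*√3)*(-5) = -45 - 15*I*√3 ≈ -45.0 - 25.981*I)
C(b) = 19/6 (C(b) = 4 - (2 - 1*(-3))/6 = 4 - (2 + 3)/6 = 4 - ⅙*5 = 4 - ⅚ = 19/6)
V = 855/2 + 285*I*√3/2 (V = ((-45 - 15*I*√3)*(19/6))*(-3) = (-285/2 - 95*I*√3/2)*(-3) = 855/2 + 285*I*√3/2 ≈ 427.5 + 246.82*I)
63² + V = 63² + (855/2 + 285*I*√3/2) = 3969 + (855/2 + 285*I*√3/2) = 8793/2 + 285*I*√3/2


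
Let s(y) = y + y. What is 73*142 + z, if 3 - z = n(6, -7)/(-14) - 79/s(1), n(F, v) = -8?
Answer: 145711/14 ≈ 10408.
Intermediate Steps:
s(y) = 2*y
z = 587/14 (z = 3 - (-8/(-14) - 79/(2*1)) = 3 - (-8*(-1/14) - 79/2) = 3 - (4/7 - 79*½) = 3 - (4/7 - 79/2) = 3 - 1*(-545/14) = 3 + 545/14 = 587/14 ≈ 41.929)
73*142 + z = 73*142 + 587/14 = 10366 + 587/14 = 145711/14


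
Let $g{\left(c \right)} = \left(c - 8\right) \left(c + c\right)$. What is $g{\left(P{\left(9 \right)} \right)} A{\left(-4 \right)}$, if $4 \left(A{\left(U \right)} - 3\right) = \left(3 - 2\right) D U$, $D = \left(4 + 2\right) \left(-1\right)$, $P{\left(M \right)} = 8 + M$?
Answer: $2754$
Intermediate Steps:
$D = -6$ ($D = 6 \left(-1\right) = -6$)
$g{\left(c \right)} = 2 c \left(-8 + c\right)$ ($g{\left(c \right)} = \left(-8 + c\right) 2 c = 2 c \left(-8 + c\right)$)
$A{\left(U \right)} = 3 - \frac{3 U}{2}$ ($A{\left(U \right)} = 3 + \frac{\left(3 - 2\right) \left(-6\right) U}{4} = 3 + \frac{1 \left(-6\right) U}{4} = 3 + \frac{\left(-6\right) U}{4} = 3 - \frac{3 U}{2}$)
$g{\left(P{\left(9 \right)} \right)} A{\left(-4 \right)} = 2 \left(8 + 9\right) \left(-8 + \left(8 + 9\right)\right) \left(3 - -6\right) = 2 \cdot 17 \left(-8 + 17\right) \left(3 + 6\right) = 2 \cdot 17 \cdot 9 \cdot 9 = 306 \cdot 9 = 2754$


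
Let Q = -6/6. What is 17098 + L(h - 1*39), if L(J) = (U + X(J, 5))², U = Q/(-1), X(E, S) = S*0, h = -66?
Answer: 17099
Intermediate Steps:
Q = -1 (Q = -6*⅙ = -1)
X(E, S) = 0
U = 1 (U = -1/(-1) = -1*(-1) = 1)
L(J) = 1 (L(J) = (1 + 0)² = 1² = 1)
17098 + L(h - 1*39) = 17098 + 1 = 17099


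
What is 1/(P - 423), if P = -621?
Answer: -1/1044 ≈ -0.00095785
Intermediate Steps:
1/(P - 423) = 1/(-621 - 423) = 1/(-1044) = -1/1044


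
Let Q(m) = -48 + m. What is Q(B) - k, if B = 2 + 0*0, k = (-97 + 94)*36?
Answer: 62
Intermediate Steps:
k = -108 (k = -3*36 = -108)
B = 2 (B = 2 + 0 = 2)
Q(B) - k = (-48 + 2) - 1*(-108) = -46 + 108 = 62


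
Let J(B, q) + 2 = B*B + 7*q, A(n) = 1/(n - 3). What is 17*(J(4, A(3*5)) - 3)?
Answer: 2363/12 ≈ 196.92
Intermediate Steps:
A(n) = 1/(-3 + n)
J(B, q) = -2 + B**2 + 7*q (J(B, q) = -2 + (B*B + 7*q) = -2 + (B**2 + 7*q) = -2 + B**2 + 7*q)
17*(J(4, A(3*5)) - 3) = 17*((-2 + 4**2 + 7/(-3 + 3*5)) - 3) = 17*((-2 + 16 + 7/(-3 + 15)) - 3) = 17*((-2 + 16 + 7/12) - 3) = 17*(175/12 - 3) = 17*(139/12) = 2363/12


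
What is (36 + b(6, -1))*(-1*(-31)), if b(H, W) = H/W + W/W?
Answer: 961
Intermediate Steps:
b(H, W) = 1 + H/W (b(H, W) = H/W + 1 = 1 + H/W)
(36 + b(6, -1))*(-1*(-31)) = (36 + (6 - 1)/(-1))*(-1*(-31)) = (36 - 1*5)*31 = (36 - 5)*31 = 31*31 = 961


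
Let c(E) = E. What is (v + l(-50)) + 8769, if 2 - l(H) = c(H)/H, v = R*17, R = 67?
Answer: 9909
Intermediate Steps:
v = 1139 (v = 67*17 = 1139)
l(H) = 1 (l(H) = 2 - H/H = 2 - 1*1 = 2 - 1 = 1)
(v + l(-50)) + 8769 = (1139 + 1) + 8769 = 1140 + 8769 = 9909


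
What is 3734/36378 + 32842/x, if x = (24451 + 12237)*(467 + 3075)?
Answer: 121605975985/1181820234672 ≈ 0.10290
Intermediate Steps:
x = 129948896 (x = 36688*3542 = 129948896)
3734/36378 + 32842/x = 3734/36378 + 32842/129948896 = 3734*(1/36378) + 32842*(1/129948896) = 1867/18189 + 16421/64974448 = 121605975985/1181820234672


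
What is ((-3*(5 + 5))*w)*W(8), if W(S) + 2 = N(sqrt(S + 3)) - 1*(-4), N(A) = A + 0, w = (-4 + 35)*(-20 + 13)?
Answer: 13020 + 6510*sqrt(11) ≈ 34611.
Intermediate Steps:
w = -217 (w = 31*(-7) = -217)
N(A) = A
W(S) = 2 + sqrt(3 + S) (W(S) = -2 + (sqrt(S + 3) - 1*(-4)) = -2 + (sqrt(3 + S) + 4) = -2 + (4 + sqrt(3 + S)) = 2 + sqrt(3 + S))
((-3*(5 + 5))*w)*W(8) = (-3*(5 + 5)*(-217))*(2 + sqrt(3 + 8)) = (-3*10*(-217))*(2 + sqrt(11)) = (-30*(-217))*(2 + sqrt(11)) = 6510*(2 + sqrt(11)) = 13020 + 6510*sqrt(11)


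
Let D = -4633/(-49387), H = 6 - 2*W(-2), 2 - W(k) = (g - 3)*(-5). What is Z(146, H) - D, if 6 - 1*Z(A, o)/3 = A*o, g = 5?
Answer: 390251441/49387 ≈ 7901.9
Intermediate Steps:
W(k) = 12 (W(k) = 2 - (5 - 3)*(-5) = 2 - 2*(-5) = 2 - 1*(-10) = 2 + 10 = 12)
H = -18 (H = 6 - 2*12 = 6 - 24 = -18)
D = 4633/49387 (D = -4633*(-1/49387) = 4633/49387 ≈ 0.093810)
Z(A, o) = 18 - 3*A*o
Z(146, H) - D = (18 - 3*146*(-18)) - 1*4633/49387 = (18 + 7884) - 4633/49387 = 7902 - 4633/49387 = 390251441/49387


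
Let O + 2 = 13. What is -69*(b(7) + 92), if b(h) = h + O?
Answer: -7590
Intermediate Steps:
O = 11 (O = -2 + 13 = 11)
b(h) = 11 + h (b(h) = h + 11 = 11 + h)
-69*(b(7) + 92) = -69*((11 + 7) + 92) = -69*(18 + 92) = -69*110 = -7590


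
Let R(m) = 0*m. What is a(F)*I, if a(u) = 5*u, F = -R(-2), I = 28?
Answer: 0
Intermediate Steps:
R(m) = 0
F = 0 (F = -1*0 = 0)
a(F)*I = (5*0)*28 = 0*28 = 0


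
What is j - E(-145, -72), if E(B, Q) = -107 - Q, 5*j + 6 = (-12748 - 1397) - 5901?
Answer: -19877/5 ≈ -3975.4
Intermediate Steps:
j = -20052/5 (j = -6/5 + ((-12748 - 1397) - 5901)/5 = -6/5 + (-14145 - 5901)/5 = -6/5 + (1/5)*(-20046) = -6/5 - 20046/5 = -20052/5 ≈ -4010.4)
j - E(-145, -72) = -20052/5 - (-107 - 1*(-72)) = -20052/5 - (-107 + 72) = -20052/5 - 1*(-35) = -20052/5 + 35 = -19877/5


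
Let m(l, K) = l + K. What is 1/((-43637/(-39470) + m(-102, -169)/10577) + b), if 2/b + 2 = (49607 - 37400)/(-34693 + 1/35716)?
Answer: 28966502197217270/6649568902029877 ≈ 4.3561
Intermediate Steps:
m(l, K) = K + l
b = -413031729/485695931 (b = 2/(-2 + (49607 - 37400)/(-34693 + 1/35716)) = 2/(-2 + 12207/(-34693 + 1/35716)) = 2/(-2 + 12207/(-1239095187/35716)) = 2/(-2 + 12207*(-35716/1239095187)) = 2/(-2 - 145328404/413031729) = 2/(-971391862/413031729) = 2*(-413031729/971391862) = -413031729/485695931 ≈ -0.85039)
1/((-43637/(-39470) + m(-102, -169)/10577) + b) = 1/((-43637/(-39470) + (-169 - 102)/10577) - 413031729/485695931) = 1/((-43637*(-1/39470) - 271*1/10577) - 413031729/485695931) = 1/((43637/39470 - 271/10577) - 413031729/485695931) = 1/(450852179/417474190 - 413031729/485695931) = 1/(6649568902029877/28966502197217270) = 28966502197217270/6649568902029877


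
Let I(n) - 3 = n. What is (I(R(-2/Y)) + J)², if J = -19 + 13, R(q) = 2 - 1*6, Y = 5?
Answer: 49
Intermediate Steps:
R(q) = -4 (R(q) = 2 - 6 = -4)
I(n) = 3 + n
J = -6
(I(R(-2/Y)) + J)² = ((3 - 4) - 6)² = (-1 - 6)² = (-7)² = 49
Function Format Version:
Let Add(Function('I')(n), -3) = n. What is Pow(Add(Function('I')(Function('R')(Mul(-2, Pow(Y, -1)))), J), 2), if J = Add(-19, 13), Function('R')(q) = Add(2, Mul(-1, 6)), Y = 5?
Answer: 49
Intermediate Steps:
Function('R')(q) = -4 (Function('R')(q) = Add(2, -6) = -4)
Function('I')(n) = Add(3, n)
J = -6
Pow(Add(Function('I')(Function('R')(Mul(-2, Pow(Y, -1)))), J), 2) = Pow(Add(Add(3, -4), -6), 2) = Pow(Add(-1, -6), 2) = Pow(-7, 2) = 49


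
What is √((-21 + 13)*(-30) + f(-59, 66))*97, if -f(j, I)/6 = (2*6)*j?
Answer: 194*√1122 ≈ 6498.3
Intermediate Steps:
f(j, I) = -72*j (f(j, I) = -6*2*6*j = -72*j)
√((-21 + 13)*(-30) + f(-59, 66))*97 = √((-21 + 13)*(-30) - 72*(-59))*97 = √(-8*(-30) + 4248)*97 = √(240 + 4248)*97 = √4488*97 = (2*√1122)*97 = 194*√1122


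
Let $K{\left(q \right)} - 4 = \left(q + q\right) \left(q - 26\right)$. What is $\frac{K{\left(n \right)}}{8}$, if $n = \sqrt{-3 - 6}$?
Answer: $- \frac{7}{4} - \frac{39 i}{2} \approx -1.75 - 19.5 i$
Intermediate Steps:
$n = 3 i$ ($n = \sqrt{-9} = 3 i \approx 3.0 i$)
$K{\left(q \right)} = 4 + 2 q \left(-26 + q\right)$ ($K{\left(q \right)} = 4 + \left(q + q\right) \left(q - 26\right) = 4 + 2 q \left(-26 + q\right)$)
$\frac{K{\left(n \right)}}{8} = \frac{4 - 52 \cdot 3 i + 2 \left(3 i\right)^{2}}{8} = \frac{4 - 156 i + 2 \left(-9\right)}{8} = \frac{4 - 156 i - 18}{8} = \frac{-14 - 156 i}{8} = - \frac{7}{4} - \frac{39 i}{2}$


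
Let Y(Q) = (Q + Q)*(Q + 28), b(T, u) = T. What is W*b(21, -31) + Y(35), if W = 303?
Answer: 10773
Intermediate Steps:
Y(Q) = 2*Q*(28 + Q) (Y(Q) = (2*Q)*(28 + Q) = 2*Q*(28 + Q))
W*b(21, -31) + Y(35) = 303*21 + 2*35*(28 + 35) = 6363 + 2*35*63 = 6363 + 4410 = 10773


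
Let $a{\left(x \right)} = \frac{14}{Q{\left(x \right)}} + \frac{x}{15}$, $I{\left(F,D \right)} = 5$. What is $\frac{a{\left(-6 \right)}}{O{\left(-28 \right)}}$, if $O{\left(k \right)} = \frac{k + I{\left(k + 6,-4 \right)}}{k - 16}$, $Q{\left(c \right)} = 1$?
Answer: $\frac{2992}{115} \approx 26.017$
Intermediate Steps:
$O{\left(k \right)} = \frac{5 + k}{-16 + k}$ ($O{\left(k \right)} = \frac{k + 5}{k - 16} = \frac{5 + k}{-16 + k}$)
$a{\left(x \right)} = 14 + \frac{x}{15}$ ($a{\left(x \right)} = \frac{14}{1} + \frac{x}{15} = 14 \cdot 1 + x \frac{1}{15} = 14 + \frac{x}{15}$)
$\frac{a{\left(-6 \right)}}{O{\left(-28 \right)}} = \frac{14 + \frac{1}{15} \left(-6\right)}{\frac{1}{-16 - 28} \left(5 - 28\right)} = \frac{14 - \frac{2}{5}}{\frac{1}{-44} \left(-23\right)} = \frac{68}{5 \left(\left(- \frac{1}{44}\right) \left(-23\right)\right)} = \frac{68}{5 \cdot \frac{23}{44}} = \frac{68}{5} \cdot \frac{44}{23} = \frac{2992}{115}$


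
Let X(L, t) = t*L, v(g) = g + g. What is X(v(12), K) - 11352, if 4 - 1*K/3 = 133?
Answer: -20640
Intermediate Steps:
v(g) = 2*g
K = -387 (K = 12 - 3*133 = 12 - 399 = -387)
X(L, t) = L*t
X(v(12), K) - 11352 = (2*12)*(-387) - 11352 = 24*(-387) - 11352 = -9288 - 11352 = -20640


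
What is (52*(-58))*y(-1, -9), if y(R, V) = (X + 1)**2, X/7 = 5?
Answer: -3908736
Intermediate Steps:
X = 35 (X = 7*5 = 35)
y(R, V) = 1296 (y(R, V) = (35 + 1)**2 = 36**2 = 1296)
(52*(-58))*y(-1, -9) = (52*(-58))*1296 = -3016*1296 = -3908736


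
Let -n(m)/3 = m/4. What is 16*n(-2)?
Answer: 24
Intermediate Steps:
n(m) = -3*m/4
16*n(-2) = 16*(-¾*(-2)) = 16*(3/2) = 24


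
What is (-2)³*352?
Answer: -2816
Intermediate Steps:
(-2)³*352 = -8*352 = -2816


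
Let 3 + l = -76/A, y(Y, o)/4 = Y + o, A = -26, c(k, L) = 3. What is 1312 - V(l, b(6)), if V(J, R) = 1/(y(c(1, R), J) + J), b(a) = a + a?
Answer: 198099/151 ≈ 1311.9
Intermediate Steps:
y(Y, o) = 4*Y + 4*o (y(Y, o) = 4*(Y + o) = 4*Y + 4*o)
b(a) = 2*a
l = -1/13 (l = -3 - 76/(-26) = -3 - 76*(-1/26) = -3 + 38/13 = -1/13 ≈ -0.076923)
V(J, R) = 1/(12 + 5*J) (V(J, R) = 1/((4*3 + 4*J) + J) = 1/((12 + 4*J) + J) = 1/(12 + 5*J))
1312 - V(l, b(6)) = 1312 - 1/(12 + 5*(-1/13)) = 1312 - 1/(12 - 5/13) = 1312 - 1/151/13 = 1312 - 1*13/151 = 1312 - 13/151 = 198099/151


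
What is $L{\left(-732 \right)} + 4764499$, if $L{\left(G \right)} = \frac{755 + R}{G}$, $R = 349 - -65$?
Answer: $\frac{3487612099}{732} \approx 4.7645 \cdot 10^{6}$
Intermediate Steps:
$R = 414$ ($R = 349 + 65 = 414$)
$L{\left(G \right)} = \frac{1169}{G}$ ($L{\left(G \right)} = \frac{755 + 414}{G} = \frac{1169}{G}$)
$L{\left(-732 \right)} + 4764499 = \frac{1169}{-732} + 4764499 = 1169 \left(- \frac{1}{732}\right) + 4764499 = - \frac{1169}{732} + 4764499 = \frac{3487612099}{732}$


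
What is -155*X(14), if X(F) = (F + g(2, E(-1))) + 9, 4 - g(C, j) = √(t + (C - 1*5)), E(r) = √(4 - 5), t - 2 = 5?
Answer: -3875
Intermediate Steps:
t = 7 (t = 2 + 5 = 7)
E(r) = I (E(r) = √(-1) = I)
g(C, j) = 4 - √(2 + C) (g(C, j) = 4 - √(7 + (C - 1*5)) = 4 - √(7 + (C - 5)) = 4 - √(7 + (-5 + C)) = 4 - √(2 + C))
X(F) = 11 + F (X(F) = (F + (4 - √(2 + 2))) + 9 = (F + (4 - √4)) + 9 = (F + (4 - 1*2)) + 9 = (F + (4 - 2)) + 9 = (F + 2) + 9 = (2 + F) + 9 = 11 + F)
-155*X(14) = -155*(11 + 14) = -155*25 = -3875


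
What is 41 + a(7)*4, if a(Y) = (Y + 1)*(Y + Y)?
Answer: 489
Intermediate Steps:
a(Y) = 2*Y*(1 + Y) (a(Y) = (1 + Y)*(2*Y) = 2*Y*(1 + Y))
41 + a(7)*4 = 41 + (2*7*(1 + 7))*4 = 41 + (2*7*8)*4 = 41 + 112*4 = 41 + 448 = 489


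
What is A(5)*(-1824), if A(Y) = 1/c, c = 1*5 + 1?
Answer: -304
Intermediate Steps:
c = 6 (c = 5 + 1 = 6)
A(Y) = ⅙ (A(Y) = 1/6 = ⅙)
A(5)*(-1824) = (⅙)*(-1824) = -304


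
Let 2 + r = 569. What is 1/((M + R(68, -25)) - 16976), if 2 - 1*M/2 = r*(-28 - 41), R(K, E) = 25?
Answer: 1/61299 ≈ 1.6313e-5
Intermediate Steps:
r = 567 (r = -2 + 569 = 567)
M = 78250 (M = 4 - 1134*(-28 - 41) = 4 - 1134*(-69) = 4 - 2*(-39123) = 4 + 78246 = 78250)
1/((M + R(68, -25)) - 16976) = 1/((78250 + 25) - 16976) = 1/(78275 - 16976) = 1/61299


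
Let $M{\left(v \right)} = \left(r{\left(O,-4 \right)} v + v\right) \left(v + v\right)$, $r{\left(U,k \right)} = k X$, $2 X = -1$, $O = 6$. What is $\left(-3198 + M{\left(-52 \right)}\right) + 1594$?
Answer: $14620$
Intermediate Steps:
$X = - \frac{1}{2}$ ($X = \frac{1}{2} \left(-1\right) = - \frac{1}{2} \approx -0.5$)
$r{\left(U,k \right)} = - \frac{k}{2}$ ($r{\left(U,k \right)} = k \left(- \frac{1}{2}\right) = - \frac{k}{2}$)
$M{\left(v \right)} = 6 v^{2}$ ($M{\left(v \right)} = \left(\left(- \frac{1}{2}\right) \left(-4\right) v + v\right) \left(v + v\right) = \left(2 v + v\right) 2 v = 3 v 2 v = 6 v^{2}$)
$\left(-3198 + M{\left(-52 \right)}\right) + 1594 = \left(-3198 + 6 \left(-52\right)^{2}\right) + 1594 = \left(-3198 + 6 \cdot 2704\right) + 1594 = \left(-3198 + 16224\right) + 1594 = 13026 + 1594 = 14620$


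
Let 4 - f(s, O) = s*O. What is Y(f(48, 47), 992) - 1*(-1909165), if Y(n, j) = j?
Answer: 1910157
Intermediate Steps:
f(s, O) = 4 - O*s (f(s, O) = 4 - s*O = 4 - O*s)
Y(f(48, 47), 992) - 1*(-1909165) = 992 - 1*(-1909165) = 992 + 1909165 = 1910157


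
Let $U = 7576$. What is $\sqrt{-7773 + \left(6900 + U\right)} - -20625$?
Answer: $20625 + \sqrt{6703} \approx 20707.0$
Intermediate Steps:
$\sqrt{-7773 + \left(6900 + U\right)} - -20625 = \sqrt{-7773 + \left(6900 + 7576\right)} - -20625 = \sqrt{-7773 + 14476} + 20625 = \sqrt{6703} + 20625 = 20625 + \sqrt{6703}$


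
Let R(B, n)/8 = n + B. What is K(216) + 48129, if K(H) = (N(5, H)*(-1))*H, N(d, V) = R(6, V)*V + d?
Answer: -82814007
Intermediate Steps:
R(B, n) = 8*B + 8*n (R(B, n) = 8*(n + B) = 8*(B + n) = 8*B + 8*n)
N(d, V) = d + V*(48 + 8*V) (N(d, V) = (8*6 + 8*V)*V + d = (48 + 8*V)*V + d = V*(48 + 8*V) + d = d + V*(48 + 8*V))
K(H) = H*(-5 - 8*H*(6 + H)) (K(H) = ((5 + 8*H*(6 + H))*(-1))*H = (-5 - 8*H*(6 + H))*H = H*(-5 - 8*H*(6 + H)))
K(216) + 48129 = -1*216*(5 + 8*216*(6 + 216)) + 48129 = -1*216*(5 + 8*216*222) + 48129 = -1*216*(5 + 383616) + 48129 = -1*216*383621 + 48129 = -82862136 + 48129 = -82814007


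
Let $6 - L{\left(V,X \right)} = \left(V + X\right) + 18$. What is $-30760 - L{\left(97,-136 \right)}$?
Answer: $-30787$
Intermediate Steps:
$L{\left(V,X \right)} = -12 - V - X$ ($L{\left(V,X \right)} = 6 - \left(\left(V + X\right) + 18\right) = 6 - \left(18 + V + X\right) = -12 - V - X$)
$-30760 - L{\left(97,-136 \right)} = -30760 - \left(-12 - 97 - -136\right) = -30760 - \left(-12 - 97 + 136\right) = -30760 - 27 = -30787$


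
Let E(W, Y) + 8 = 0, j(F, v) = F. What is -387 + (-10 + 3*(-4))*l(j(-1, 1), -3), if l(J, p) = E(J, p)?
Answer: -211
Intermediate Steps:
E(W, Y) = -8 (E(W, Y) = -8 + 0 = -8)
l(J, p) = -8
-387 + (-10 + 3*(-4))*l(j(-1, 1), -3) = -387 + (-10 + 3*(-4))*(-8) = -387 + (-10 - 12)*(-8) = -387 - 22*(-8) = -387 + 176 = -211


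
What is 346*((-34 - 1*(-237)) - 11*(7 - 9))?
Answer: 77850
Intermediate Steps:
346*((-34 - 1*(-237)) - 11*(7 - 9)) = 346*((-34 + 237) - 11*(-2)) = 346*(203 + 22) = 346*225 = 77850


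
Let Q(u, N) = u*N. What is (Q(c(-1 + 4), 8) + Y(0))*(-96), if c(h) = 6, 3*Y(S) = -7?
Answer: -4384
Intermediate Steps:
Y(S) = -7/3 (Y(S) = (⅓)*(-7) = -7/3)
Q(u, N) = N*u
(Q(c(-1 + 4), 8) + Y(0))*(-96) = (8*6 - 7/3)*(-96) = (48 - 7/3)*(-96) = (137/3)*(-96) = -4384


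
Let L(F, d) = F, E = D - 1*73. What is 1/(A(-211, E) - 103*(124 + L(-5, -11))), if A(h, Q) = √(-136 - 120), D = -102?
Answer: -12257/150234305 - 16*I/150234305 ≈ -8.1586e-5 - 1.065e-7*I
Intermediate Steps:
E = -175 (E = -102 - 1*73 = -102 - 73 = -175)
A(h, Q) = 16*I (A(h, Q) = √(-256) = 16*I)
1/(A(-211, E) - 103*(124 + L(-5, -11))) = 1/(16*I - 103*(124 - 5)) = 1/(16*I - 103*119) = 1/(16*I - 12257) = 1/(-12257 + 16*I) = (-12257 - 16*I)/150234305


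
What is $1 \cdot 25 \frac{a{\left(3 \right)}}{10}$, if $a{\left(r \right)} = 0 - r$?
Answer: $- \frac{15}{2} \approx -7.5$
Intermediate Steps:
$a{\left(r \right)} = - r$
$1 \cdot 25 \frac{a{\left(3 \right)}}{10} = 1 \cdot 25 \frac{\left(-1\right) 3}{10} = 25 \left(\left(-3\right) \frac{1}{10}\right) = 25 \left(- \frac{3}{10}\right) = - \frac{15}{2}$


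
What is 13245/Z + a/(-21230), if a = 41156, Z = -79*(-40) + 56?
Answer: 24805609/11379280 ≈ 2.1799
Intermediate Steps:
Z = 3216 (Z = 3160 + 56 = 3216)
13245/Z + a/(-21230) = 13245/3216 + 41156/(-21230) = 13245*(1/3216) + 41156*(-1/21230) = 4415/1072 - 20578/10615 = 24805609/11379280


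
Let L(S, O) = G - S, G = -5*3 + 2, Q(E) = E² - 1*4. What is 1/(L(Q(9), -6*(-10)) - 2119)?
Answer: -1/2209 ≈ -0.00045269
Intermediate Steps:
Q(E) = -4 + E² (Q(E) = E² - 4 = -4 + E²)
G = -13 (G = -15 + 2 = -13)
L(S, O) = -13 - S
1/(L(Q(9), -6*(-10)) - 2119) = 1/((-13 - (-4 + 9²)) - 2119) = 1/((-13 - (-4 + 81)) - 2119) = 1/((-13 - 1*77) - 2119) = 1/((-13 - 77) - 2119) = 1/(-90 - 2119) = 1/(-2209) = -1/2209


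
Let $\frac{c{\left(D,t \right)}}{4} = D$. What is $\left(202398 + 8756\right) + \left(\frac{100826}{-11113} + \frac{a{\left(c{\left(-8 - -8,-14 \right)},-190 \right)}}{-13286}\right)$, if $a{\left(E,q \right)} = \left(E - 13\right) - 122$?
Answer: $\frac{31174983710991}{147647318} \approx 2.1115 \cdot 10^{5}$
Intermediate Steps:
$c{\left(D,t \right)} = 4 D$
$a{\left(E,q \right)} = -135 + E$ ($a{\left(E,q \right)} = \left(-13 + E\right) - 122 = -135 + E$)
$\left(202398 + 8756\right) + \left(\frac{100826}{-11113} + \frac{a{\left(c{\left(-8 - -8,-14 \right)},-190 \right)}}{-13286}\right) = \left(202398 + 8756\right) + \left(\frac{100826}{-11113} + \frac{-135 + 4 \left(-8 - -8\right)}{-13286}\right) = 211154 + \left(100826 \left(- \frac{1}{11113}\right) + \left(-135 + 4 \left(-8 + 8\right)\right) \left(- \frac{1}{13286}\right)\right) = 211154 - \left(\frac{100826}{11113} - \left(-135 + 4 \cdot 0\right) \left(- \frac{1}{13286}\right)\right) = 211154 - \left(\frac{100826}{11113} - \left(-135 + 0\right) \left(- \frac{1}{13286}\right)\right) = 211154 - \frac{1338073981}{147647318} = \frac{31174983710991}{147647318}$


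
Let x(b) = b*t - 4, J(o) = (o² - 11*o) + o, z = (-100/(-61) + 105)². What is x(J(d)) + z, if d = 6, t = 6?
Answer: 41764317/3721 ≈ 11224.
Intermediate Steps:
z = 42315025/3721 (z = (-100*(-1/61) + 105)² = (100/61 + 105)² = (6505/61)² = 42315025/3721 ≈ 11372.)
J(o) = o² - 10*o
x(b) = -4 + 6*b (x(b) = b*6 - 4 = 6*b - 4 = -4 + 6*b)
x(J(d)) + z = (-4 + 6*(6*(-10 + 6))) + 42315025/3721 = (-4 + 6*(6*(-4))) + 42315025/3721 = (-4 + 6*(-24)) + 42315025/3721 = (-4 - 144) + 42315025/3721 = -148 + 42315025/3721 = 41764317/3721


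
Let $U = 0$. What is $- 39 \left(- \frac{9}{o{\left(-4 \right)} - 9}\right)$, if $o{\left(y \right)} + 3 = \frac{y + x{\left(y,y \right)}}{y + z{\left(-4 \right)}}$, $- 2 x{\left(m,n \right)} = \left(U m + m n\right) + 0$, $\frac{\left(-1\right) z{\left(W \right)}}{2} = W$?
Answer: $- \frac{117}{5} \approx -23.4$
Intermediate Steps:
$z{\left(W \right)} = - 2 W$
$x{\left(m,n \right)} = - \frac{m n}{2}$ ($x{\left(m,n \right)} = - \frac{\left(0 m + m n\right) + 0}{2} = - \frac{\left(0 + m n\right) + 0}{2} = - \frac{m n + 0}{2} = - \frac{m n}{2}$)
$o{\left(y \right)} = -3 + \frac{y - \frac{y^{2}}{2}}{8 + y}$ ($o{\left(y \right)} = -3 + \frac{y - \frac{y y}{2}}{y - -8} = -3 + \frac{y - \frac{y^{2}}{2}}{y + 8} = -3 + \frac{y - \frac{y^{2}}{2}}{8 + y}$)
$- 39 \left(- \frac{9}{o{\left(-4 \right)} - 9}\right) = - 39 \left(- \frac{9}{\frac{-48 - \left(-4\right)^{2} - -16}{2 \left(8 - 4\right)} - 9}\right) = - 39 \left(- \frac{9}{\frac{-48 - 16 + 16}{2 \cdot 4} - 9}\right) = - 39 \left(- \frac{9}{\frac{1}{2} \cdot \frac{1}{4} \left(-48 - 16 + 16\right) - 9}\right) = - 39 \left(- \frac{9}{\frac{1}{2} \cdot \frac{1}{4} \left(-48\right) - 9}\right) = - 39 \left(- \frac{9}{-6 - 9}\right) = - 39 \left(- \frac{9}{-15}\right) = - 39 \left(\left(-9\right) \left(- \frac{1}{15}\right)\right) = \left(-39\right) \frac{3}{5} = - \frac{117}{5}$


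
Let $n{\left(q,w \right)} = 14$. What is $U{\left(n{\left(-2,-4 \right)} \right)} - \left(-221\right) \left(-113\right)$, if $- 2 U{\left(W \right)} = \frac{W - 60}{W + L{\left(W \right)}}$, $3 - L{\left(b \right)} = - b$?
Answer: $- \frac{774140}{31} \approx -24972.0$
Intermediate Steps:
$L{\left(b \right)} = 3 + b$ ($L{\left(b \right)} = 3 - - b = 3 + b$)
$U{\left(W \right)} = - \frac{-60 + W}{2 \left(3 + 2 W\right)}$ ($U{\left(W \right)} = - \frac{\left(W - 60\right) \frac{1}{W + \left(3 + W\right)}}{2} = - \frac{\left(-60 + W\right) \frac{1}{3 + 2 W}}{2} = - \frac{\frac{1}{3 + 2 W} \left(-60 + W\right)}{2} = - \frac{-60 + W}{2 \left(3 + 2 W\right)}$)
$U{\left(n{\left(-2,-4 \right)} \right)} - \left(-221\right) \left(-113\right) = \frac{60 - 14}{2 \left(3 + 2 \cdot 14\right)} - \left(-221\right) \left(-113\right) = \frac{60 - 14}{2 \left(3 + 28\right)} - 24973 = \frac{1}{2} \cdot \frac{1}{31} \cdot 46 - 24973 = \frac{23}{31} - 24973 = - \frac{774140}{31}$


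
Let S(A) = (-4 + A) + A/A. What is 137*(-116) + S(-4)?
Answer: -15899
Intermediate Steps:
S(A) = -3 + A (S(A) = (-4 + A) + 1 = -3 + A)
137*(-116) + S(-4) = 137*(-116) + (-3 - 4) = -15892 - 7 = -15899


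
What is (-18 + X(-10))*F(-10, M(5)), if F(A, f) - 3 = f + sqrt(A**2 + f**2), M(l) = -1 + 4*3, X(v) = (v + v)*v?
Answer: 2548 + 182*sqrt(221) ≈ 5253.6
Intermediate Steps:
X(v) = 2*v**2 (X(v) = (2*v)*v = 2*v**2)
M(l) = 11 (M(l) = -1 + 12 = 11)
F(A, f) = 3 + f + sqrt(A**2 + f**2) (F(A, f) = 3 + (f + sqrt(A**2 + f**2)) = 3 + f + sqrt(A**2 + f**2))
(-18 + X(-10))*F(-10, M(5)) = (-18 + 2*(-10)**2)*(3 + 11 + sqrt((-10)**2 + 11**2)) = (-18 + 2*100)*(3 + 11 + sqrt(100 + 121)) = (-18 + 200)*(3 + 11 + sqrt(221)) = 182*(14 + sqrt(221)) = 2548 + 182*sqrt(221)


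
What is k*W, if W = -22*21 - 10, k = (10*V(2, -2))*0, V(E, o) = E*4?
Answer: 0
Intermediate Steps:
V(E, o) = 4*E
k = 0 (k = (10*(4*2))*0 = (10*8)*0 = 80*0 = 0)
W = -472 (W = -462 - 10 = -472)
k*W = 0*(-472) = 0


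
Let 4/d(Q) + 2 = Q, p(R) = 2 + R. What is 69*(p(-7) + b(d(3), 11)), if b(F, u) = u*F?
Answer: 2691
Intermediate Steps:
d(Q) = 4/(-2 + Q)
b(F, u) = F*u
69*(p(-7) + b(d(3), 11)) = 69*((2 - 7) + (4/(-2 + 3))*11) = 69*(-5 + (4/1)*11) = 69*(-5 + (4*1)*11) = 69*(-5 + 4*11) = 69*(-5 + 44) = 69*39 = 2691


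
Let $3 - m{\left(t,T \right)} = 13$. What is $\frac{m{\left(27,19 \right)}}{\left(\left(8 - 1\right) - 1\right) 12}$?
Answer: $- \frac{5}{36} \approx -0.13889$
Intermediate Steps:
$m{\left(t,T \right)} = -10$ ($m{\left(t,T \right)} = 3 - 13 = -10$)
$\frac{m{\left(27,19 \right)}}{\left(\left(8 - 1\right) - 1\right) 12} = - \frac{10}{\left(\left(8 - 1\right) - 1\right) 12} = - \frac{10}{\left(7 - 1\right) 12} = - \frac{10}{6 \cdot 12} = - \frac{10}{72} = \left(-10\right) \frac{1}{72} = - \frac{5}{36}$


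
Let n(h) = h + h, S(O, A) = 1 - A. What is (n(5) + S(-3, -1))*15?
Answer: 180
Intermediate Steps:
n(h) = 2*h
(n(5) + S(-3, -1))*15 = (2*5 + (1 - 1*(-1)))*15 = (10 + (1 + 1))*15 = (10 + 2)*15 = 12*15 = 180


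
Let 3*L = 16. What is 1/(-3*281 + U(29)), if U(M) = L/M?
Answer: -87/73325 ≈ -0.0011865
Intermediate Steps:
L = 16/3 (L = (1/3)*16 = 16/3 ≈ 5.3333)
U(M) = 16/(3*M)
1/(-3*281 + U(29)) = 1/(-3*281 + (16/3)/29) = 1/(-843 + (16/3)*(1/29)) = 1/(-843 + 16/87) = 1/(-73325/87) = -87/73325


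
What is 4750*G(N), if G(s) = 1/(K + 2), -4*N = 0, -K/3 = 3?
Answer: -4750/7 ≈ -678.57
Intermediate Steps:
K = -9 (K = -3*3 = -9)
N = 0 (N = -1/4*0 = 0)
G(s) = -1/7 (G(s) = 1/(-9 + 2) = 1/(-7) = -1/7)
4750*G(N) = 4750*(-1/7) = -4750/7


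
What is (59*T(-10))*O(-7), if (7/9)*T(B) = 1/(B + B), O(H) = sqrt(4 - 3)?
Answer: -531/140 ≈ -3.7929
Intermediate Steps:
O(H) = 1 (O(H) = sqrt(1) = 1)
T(B) = 9/(14*B) (T(B) = 9/(7*(B + B)) = 9/(7*((2*B))) = 9*(1/(2*B))/7 = 9/(14*B))
(59*T(-10))*O(-7) = (59*((9/14)/(-10)))*1 = (59*((9/14)*(-1/10)))*1 = (59*(-9/140))*1 = -531/140*1 = -531/140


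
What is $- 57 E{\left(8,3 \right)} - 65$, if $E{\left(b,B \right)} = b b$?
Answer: $-3713$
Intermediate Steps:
$E{\left(b,B \right)} = b^{2}$
$- 57 E{\left(8,3 \right)} - 65 = - 57 \cdot 8^{2} - 65 = \left(-57\right) 64 - 65 = -3648 - 65 = -3713$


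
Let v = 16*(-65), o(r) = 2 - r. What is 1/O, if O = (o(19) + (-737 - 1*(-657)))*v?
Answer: 1/100880 ≈ 9.9128e-6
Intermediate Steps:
v = -1040
O = 100880 (O = ((2 - 1*19) + (-737 - 1*(-657)))*(-1040) = ((2 - 19) + (-737 + 657))*(-1040) = (-17 - 80)*(-1040) = -97*(-1040) = 100880)
1/O = 1/100880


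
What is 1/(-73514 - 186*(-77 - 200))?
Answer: -1/21992 ≈ -4.5471e-5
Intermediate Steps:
1/(-73514 - 186*(-77 - 200)) = 1/(-73514 - 186*(-277)) = 1/(-73514 + 51522) = 1/(-21992) = -1/21992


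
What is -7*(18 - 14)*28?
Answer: -784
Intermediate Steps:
-7*(18 - 14)*28 = -7*4*28 = -28*28 = -784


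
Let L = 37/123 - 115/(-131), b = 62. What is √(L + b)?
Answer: √16403001774/16113 ≈ 7.9485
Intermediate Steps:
L = 18992/16113 (L = 37*(1/123) - 115*(-1/131) = 37/123 + 115/131 = 18992/16113 ≈ 1.1787)
√(L + b) = √(18992/16113 + 62) = √(1017998/16113) = √16403001774/16113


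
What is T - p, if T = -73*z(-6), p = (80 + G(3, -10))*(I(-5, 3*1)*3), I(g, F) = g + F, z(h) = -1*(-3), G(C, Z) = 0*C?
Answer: 261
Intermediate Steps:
G(C, Z) = 0
z(h) = 3
I(g, F) = F + g
p = -480 (p = (80 + 0)*((3*1 - 5)*3) = 80*((3 - 5)*3) = 80*(-2*3) = 80*(-6) = -480)
T = -219 (T = -73*3 = -219)
T - p = -219 - 1*(-480) = -219 + 480 = 261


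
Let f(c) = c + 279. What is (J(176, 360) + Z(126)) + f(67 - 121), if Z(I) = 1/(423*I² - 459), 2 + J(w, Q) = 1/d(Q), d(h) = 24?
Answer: 11981957147/53720712 ≈ 223.04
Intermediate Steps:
J(w, Q) = -47/24 (J(w, Q) = -2 + 1/24 = -47/24)
f(c) = 279 + c
Z(I) = 1/(-459 + 423*I²)
(J(176, 360) + Z(126)) + f(67 - 121) = (-47/24 + 1/(9*(-51 + 47*126²))) + (279 + (67 - 121)) = (-47/24 + 1/(9*(-51 + 47*15876))) + (279 - 54) = (-47/24 + 1/(9*(-51 + 746172))) + 225 = (-47/24 + (⅑)/746121) + 225 = (-47/24 + (⅑)*(1/746121)) + 225 = (-47/24 + 1/6715089) + 225 = -105203053/53720712 + 225 = 11981957147/53720712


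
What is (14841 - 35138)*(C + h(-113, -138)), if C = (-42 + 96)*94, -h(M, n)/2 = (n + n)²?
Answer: 2989260972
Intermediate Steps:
h(M, n) = -8*n² (h(M, n) = -2*(n + n)² = -2*4*n² = -8*n²)
C = 5076 (C = 54*94 = 5076)
(14841 - 35138)*(C + h(-113, -138)) = (14841 - 35138)*(5076 - 8*(-138)²) = -20297*(5076 - 8*19044) = -20297*(5076 - 152352) = -20297*(-147276) = 2989260972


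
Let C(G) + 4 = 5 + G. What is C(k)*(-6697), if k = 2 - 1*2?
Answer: -6697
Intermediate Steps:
k = 0 (k = 2 - 2 = 0)
C(G) = 1 + G (C(G) = -4 + (5 + G) = 1 + G)
C(k)*(-6697) = (1 + 0)*(-6697) = 1*(-6697) = -6697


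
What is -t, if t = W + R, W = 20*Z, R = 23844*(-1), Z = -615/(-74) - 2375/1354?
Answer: 593983556/25049 ≈ 23713.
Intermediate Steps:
Z = 164240/25049 (Z = -615*(-1/74) - 2375*1/1354 = 615/74 - 2375/1354 = 164240/25049 ≈ 6.5567)
R = -23844
W = 3284800/25049 (W = 20*(164240/25049) = 3284800/25049 ≈ 131.14)
t = -593983556/25049 (t = 3284800/25049 - 23844 = -593983556/25049 ≈ -23713.)
-t = -1*(-593983556/25049) = 593983556/25049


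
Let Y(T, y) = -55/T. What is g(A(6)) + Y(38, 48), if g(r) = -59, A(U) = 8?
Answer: -2297/38 ≈ -60.447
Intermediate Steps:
g(A(6)) + Y(38, 48) = -59 - 55/38 = -2297/38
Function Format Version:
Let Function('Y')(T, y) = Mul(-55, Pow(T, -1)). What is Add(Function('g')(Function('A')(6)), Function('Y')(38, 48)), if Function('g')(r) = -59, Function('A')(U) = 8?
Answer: Rational(-2297, 38) ≈ -60.447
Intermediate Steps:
Add(Function('g')(Function('A')(6)), Function('Y')(38, 48)) = Add(-59, Mul(-55, Pow(38, -1))) = Add(-59, Mul(-55, Rational(1, 38))) = Add(-59, Rational(-55, 38)) = Rational(-2297, 38)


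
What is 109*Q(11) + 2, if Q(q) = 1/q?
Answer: 131/11 ≈ 11.909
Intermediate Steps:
109*Q(11) + 2 = 109/11 + 2 = 131/11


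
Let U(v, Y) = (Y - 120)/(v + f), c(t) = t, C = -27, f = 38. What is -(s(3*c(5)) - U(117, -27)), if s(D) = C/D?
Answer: 132/155 ≈ 0.85161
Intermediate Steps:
U(v, Y) = (-120 + Y)/(38 + v) (U(v, Y) = (Y - 120)/(v + 38) = (-120 + Y)/(38 + v))
s(D) = -27/D
-(s(3*c(5)) - U(117, -27)) = -(-27/(3*5) - (-120 - 27)/(38 + 117)) = -(-27/15 - (-147)/155) = -(-27*1/15 - (-147)/155) = -(-9/5 - 1*(-147/155)) = -(-9/5 + 147/155) = -1*(-132/155) = 132/155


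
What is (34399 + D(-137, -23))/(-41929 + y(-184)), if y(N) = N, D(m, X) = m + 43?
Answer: -34305/42113 ≈ -0.81459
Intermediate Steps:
D(m, X) = 43 + m
(34399 + D(-137, -23))/(-41929 + y(-184)) = (34399 + (43 - 137))/(-41929 - 184) = (34399 - 94)/(-42113) = 34305*(-1/42113) = -34305/42113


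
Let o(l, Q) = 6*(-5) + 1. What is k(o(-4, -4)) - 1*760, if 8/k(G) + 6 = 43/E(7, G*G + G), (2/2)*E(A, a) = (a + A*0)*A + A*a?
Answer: -51896344/68165 ≈ -761.33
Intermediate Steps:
o(l, Q) = -29 (o(l, Q) = -30 + 1 = -29)
E(A, a) = 2*A*a (E(A, a) = (a + A*0)*A + A*a = (a + 0)*A + A*a = a*A + A*a = A*a + A*a = 2*A*a)
k(G) = 8/(-6 + 43/(14*G + 14*G**2)) (k(G) = 8/(-6 + 43/((2*7*(G*G + G)))) = 8/(-6 + 43/((2*7*(G**2 + G)))) = 8/(-6 + 43/((2*7*(G + G**2)))) = 8/(-6 + 43/(14*G + 14*G**2)))
k(o(-4, -4)) - 1*760 = -112*(-29)*(1 - 29)/(-43 + 84*(-29)*(1 - 29)) - 1*760 = -112*(-29)*(-28)/(-43 + 84*(-29)*(-28)) - 760 = -112*(-29)*(-28)/(-43 + 68208) - 760 = -112*(-29)*(-28)/68165 - 760 = -112*(-29)*1/68165*(-28) - 760 = -90944/68165 - 760 = -51896344/68165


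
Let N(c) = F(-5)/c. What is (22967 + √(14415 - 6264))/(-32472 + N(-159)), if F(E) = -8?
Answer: -3651753/5163040 - 159*√8151/5163040 ≈ -0.71007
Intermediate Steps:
N(c) = -8/c
(22967 + √(14415 - 6264))/(-32472 + N(-159)) = (22967 + √(14415 - 6264))/(-32472 - 8/(-159)) = (22967 + √8151)/(-32472 - 8*(-1/159)) = (22967 + √8151)/(-32472 + 8/159) = (22967 + √8151)/(-5163040/159) = (22967 + √8151)*(-159/5163040) = -3651753/5163040 - 159*√8151/5163040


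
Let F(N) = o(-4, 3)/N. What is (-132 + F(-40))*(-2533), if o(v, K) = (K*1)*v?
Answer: 3335961/10 ≈ 3.3360e+5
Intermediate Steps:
o(v, K) = K*v
F(N) = -12/N (F(N) = (3*(-4))/N = -12/N)
(-132 + F(-40))*(-2533) = (-132 - 12/(-40))*(-2533) = (-132 - 12*(-1/40))*(-2533) = (-132 + 3/10)*(-2533) = -1317/10*(-2533) = 3335961/10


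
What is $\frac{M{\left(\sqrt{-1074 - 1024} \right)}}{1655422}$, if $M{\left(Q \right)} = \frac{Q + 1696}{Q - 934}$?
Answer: $\frac{\sqrt{2098} - 1696 i}{1655422 \left(\sqrt{2098} + 934 i\right)} \approx -1.0928 \cdot 10^{-6} - 8.3217 \cdot 10^{-8} i$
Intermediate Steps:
$M{\left(Q \right)} = \frac{1696 + Q}{-934 + Q}$
$\frac{M{\left(\sqrt{-1074 - 1024} \right)}}{1655422} = \frac{\frac{1}{-934 + \sqrt{-1074 - 1024}} \left(1696 + \sqrt{-1074 - 1024}\right)}{1655422} = \frac{1696 + \sqrt{-2098}}{-934 + \sqrt{-2098}} \cdot \frac{1}{1655422} = \frac{1696 + i \sqrt{2098}}{-934 + i \sqrt{2098}} \cdot \frac{1}{1655422} = \frac{1696 + i \sqrt{2098}}{1655422 \left(-934 + i \sqrt{2098}\right)}$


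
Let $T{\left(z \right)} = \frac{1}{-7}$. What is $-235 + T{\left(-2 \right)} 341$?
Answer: $- \frac{1986}{7} \approx -283.71$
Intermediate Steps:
$T{\left(z \right)} = - \frac{1}{7}$
$-235 + T{\left(-2 \right)} 341 = -235 - \frac{341}{7} = - \frac{1986}{7}$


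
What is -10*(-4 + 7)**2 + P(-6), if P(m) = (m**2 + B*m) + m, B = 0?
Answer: -60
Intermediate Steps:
P(m) = m + m**2 (P(m) = (m**2 + 0*m) + m = (m**2 + 0) + m = m**2 + m = m + m**2)
-10*(-4 + 7)**2 + P(-6) = -10*(-4 + 7)**2 - 6*(1 - 6) = -10*3**2 - 6*(-5) = -10*9 + 30 = -90 + 30 = -60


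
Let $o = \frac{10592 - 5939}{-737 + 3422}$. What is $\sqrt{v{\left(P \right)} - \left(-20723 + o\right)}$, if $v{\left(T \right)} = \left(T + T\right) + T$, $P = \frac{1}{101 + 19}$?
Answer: $\frac{3 \sqrt{29508040810}}{3580} \approx 143.95$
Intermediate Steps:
$P = \frac{1}{120} \approx 0.0083333$
$o = \frac{1551}{895}$ ($o = \frac{4653}{2685} = 4653 \cdot \frac{1}{2685} = \frac{1551}{895} \approx 1.733$)
$v{\left(T \right)} = 3 T$ ($v{\left(T \right)} = 2 T + T = 3 T$)
$\sqrt{v{\left(P \right)} - \left(-20723 + o\right)} = \sqrt{3 \cdot \frac{1}{120} + \left(20723 - \frac{1551}{895}\right)} = \sqrt{\frac{1}{40} + \left(20723 - \frac{1551}{895}\right)} = \sqrt{\frac{1}{40} + \frac{18545534}{895}} = \sqrt{\frac{148364451}{7160}} = \frac{3 \sqrt{29508040810}}{3580}$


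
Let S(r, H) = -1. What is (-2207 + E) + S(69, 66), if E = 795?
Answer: -1413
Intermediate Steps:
(-2207 + E) + S(69, 66) = (-2207 + 795) - 1 = -1412 - 1 = -1413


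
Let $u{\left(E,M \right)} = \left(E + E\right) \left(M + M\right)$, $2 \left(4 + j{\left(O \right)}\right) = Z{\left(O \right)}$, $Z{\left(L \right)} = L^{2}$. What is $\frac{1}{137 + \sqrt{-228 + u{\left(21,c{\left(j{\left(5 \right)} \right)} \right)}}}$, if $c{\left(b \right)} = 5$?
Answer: $\frac{137}{18577} - \frac{8 \sqrt{3}}{18577} \approx 0.0066288$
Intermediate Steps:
$j{\left(O \right)} = -4 + \frac{O^{2}}{2}$
$u{\left(E,M \right)} = 4 E M$ ($u{\left(E,M \right)} = 2 E 2 M = 4 E M$)
$\frac{1}{137 + \sqrt{-228 + u{\left(21,c{\left(j{\left(5 \right)} \right)} \right)}}} = \frac{1}{137 + \sqrt{-228 + 4 \cdot 21 \cdot 5}} = \frac{1}{137 + \sqrt{-228 + 420}} = \frac{1}{137 + \sqrt{192}} = \frac{1}{137 + 8 \sqrt{3}}$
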